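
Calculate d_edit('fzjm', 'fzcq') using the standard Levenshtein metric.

Let D[i][j] be the edit distance between the first i characters of 'fzjm' and the first j characters of 'fzcq', with D[i][0] = i, D[0][j] = j, and D[i][j] = D[i-1][j-1] if the characters match, else 1 + min(D[i-1][j], D[i][j-1], D[i-1][j-1]). Filling the table (rows: prefixes of 'fzjm', columns: prefixes of 'fzcq'):
     ε  f  z  c  q
  ε  0  1  2  3  4
  f  1  0  1  2  3
  z  2  1  0  1  2
  j  3  2  1  1  2
  m  4  3  2  2  2
The bottom-right entry gives D[4][4] = 2, so no sequence of fewer than 2 edits works. Backtracking through the table gives one optimal edit sequence (2 edits):
  fzjm → fzcm (sub j→c @3)
  fzcm → fzcq (sub m→q @4)
Edit distance = 2.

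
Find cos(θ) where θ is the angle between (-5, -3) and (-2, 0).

With u = (-5, -3), v = (-2, 0):
u·v = (-5)·(-2) + (-3)·0 = 10 + 0 = 10.
|u| = √((-5)² + (-3)²) = √34, |v| = √((-2)² + 0²) = √4, so |u||v| = √(34·4) = √136.
cos θ = (u·v)/(|u||v|) = 10/√136 ≈ 0.8575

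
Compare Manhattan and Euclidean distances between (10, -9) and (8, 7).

L1 = |10 - 8| + |-9 - 7| = 2 + 16 = 18
L2 = √(2² + 16²) = √260 ≈ 16.1245
L1 ≥ L2 always (equality iff movement is along one axis); L1 > L2 here.
Ratio L1/L2 = 18/√260 ≈ 1.1163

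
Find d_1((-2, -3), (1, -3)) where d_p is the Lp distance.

Σ|x_i - y_i| = |-2 - 1| + |-3 - (-3)| = 3 + 0 = 3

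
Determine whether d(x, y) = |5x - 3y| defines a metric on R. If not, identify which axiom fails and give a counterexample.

No. d fails symmetry: d(7, 6) = |5·7 - 3·6| = |17| = 17, but d(6, 7) = |5·6 - 3·7| = |9| = 9. Since 17 ≠ 9, d(x,y) ≠ d(y,x) in general.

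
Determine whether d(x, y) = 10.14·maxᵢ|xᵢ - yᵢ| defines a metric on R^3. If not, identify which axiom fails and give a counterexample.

Yes. The L∞ (Chebyshev) norm induces a metric on R^3, and multiplying a metric by a positive constant 10.14 > 0 preserves all four axioms: non-negativity (10.14·||x-y|| ≥ 0), identity (10.14·||x-y|| = 0 ⟺ ||x-y|| = 0 ⟺ x = y), symmetry (||x-y|| = ||y-x||), and the triangle inequality (10.14·||x-z|| ≤ 10.14·||x-y|| + 10.14·||y-z||). So d is a metric.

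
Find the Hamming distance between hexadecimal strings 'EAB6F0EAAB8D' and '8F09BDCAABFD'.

Differing positions: 1, 2, 3, 4, 5, 6, 7, 11. Hamming distance = 8.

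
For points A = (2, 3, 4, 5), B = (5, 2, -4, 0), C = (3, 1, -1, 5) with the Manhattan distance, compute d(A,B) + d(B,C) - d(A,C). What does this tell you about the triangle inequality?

d(A,B) = 3 + 1 + 8 + 5 = 17, d(B,C) = 2 + 1 + 3 + 5 = 11, d(A,C) = 1 + 2 + 5 + 0 = 8.
d(A,B) + d(B,C) - d(A,C) = 17 + 11 - 8 = 28 - 8 = 20. This is ≥ 0, so the triangle inequality holds for these points.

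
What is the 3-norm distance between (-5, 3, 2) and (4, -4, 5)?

(Σ|x_i - y_i|^3)^(1/3) = (|-5 - 4|^3 + |3 - (-4)|^3 + |2 - 5|^3)^(1/3)
= (9^3 + 7^3 + 3^3)^(1/3) = (729 + 343 + 27)^(1/3) = (1099)^(1/3) ≈ 10.3197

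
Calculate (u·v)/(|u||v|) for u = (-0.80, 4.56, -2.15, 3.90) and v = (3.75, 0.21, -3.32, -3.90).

With u = (-0.80, 4.56, -2.15, 3.90), v = (3.75, 0.21, -3.32, -3.90):
u·v = (-0.8)·3.75 + 4.56·0.21 + (-2.15)·(-3.32) + 3.9·(-3.9) = (-3) + 0.9576 + 7.138 + (-15.21) = -10.1144.
|u| = √((-0.8)² + 4.56² + (-2.15)² + 3.9²) = √(0.64 + 20.7936 + 4.6225 + 15.21) = √41.2661, |v| = √(3.75² + 0.21² + (-3.32)² + (-3.9)²) = √(14.0625 + 0.0441 + 11.0224 + 15.21) = √40.339.
cos θ = (u·v)/(|u||v|) = -10.1144/(√41.2661·√40.339) ≈ -0.2479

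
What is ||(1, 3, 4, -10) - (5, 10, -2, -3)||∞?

max(|x_i - y_i|) = max(|1 - 5|, |3 - 10|, |4 - (-2)|, |-10 - (-3)|) = max(4, 7, 6, 7) = 7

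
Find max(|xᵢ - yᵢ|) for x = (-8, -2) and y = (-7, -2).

max(|x_i - y_i|) = max(|-8 - (-7)|, |-2 - (-2)|) = max(1, 0) = 1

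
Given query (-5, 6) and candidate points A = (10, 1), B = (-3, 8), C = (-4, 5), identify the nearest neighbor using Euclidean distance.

Distances: d(A) ≈ 15.8114, d(B) ≈ 2.8284, d(C) ≈ 1.4142. Nearest: C = (-4, 5) with distance 1.4142.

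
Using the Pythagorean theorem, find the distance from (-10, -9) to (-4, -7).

√(Σ(x_i - y_i)²) = √((-10 - (-4))² + (-9 - (-7))²)
= √((-6)² + (-2)²) = √(36 + 4) = √40 ≈ 6.3246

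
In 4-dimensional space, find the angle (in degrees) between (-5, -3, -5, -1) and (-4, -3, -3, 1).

With u = (-5, -3, -5, -1), v = (-4, -3, -3, 1):
u·v = (-5)·(-4) + (-3)·(-3) + (-5)·(-3) + (-1)·1 = 20 + 9 + 15 + (-1) = 43.
|u| = √((-5)² + (-3)² + (-5)² + (-1)²) = √60, |v| = √((-4)² + (-3)² + (-3)² + 1²) = √35, so |u||v| = √(60·35) = √2100.
cos θ = (u·v)/(|u||v|) = 43/√2100 ≈ 0.938337
θ = arccos(0.938337) ≈ 20.23°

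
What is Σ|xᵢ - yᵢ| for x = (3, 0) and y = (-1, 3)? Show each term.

Σ|x_i - y_i| = |3 - (-1)| + |0 - 3| = 4 + 3 = 7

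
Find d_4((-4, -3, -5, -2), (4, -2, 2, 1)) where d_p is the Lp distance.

(Σ|x_i - y_i|^4)^(1/4) = (|-4 - 4|^4 + |-3 - (-2)|^4 + |-5 - 2|^4 + |-2 - 1|^4)^(1/4)
= (8^4 + 1^4 + 7^4 + 3^4)^(1/4) = (4096 + 1 + 2401 + 81)^(1/4) = (6579)^(1/4) ≈ 9.0062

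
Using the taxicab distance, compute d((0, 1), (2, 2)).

Σ|x_i - y_i| = |0 - 2| + |1 - 2| = 2 + 1 = 3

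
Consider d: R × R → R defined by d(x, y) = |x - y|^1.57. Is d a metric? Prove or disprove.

No. d(x,y) = |x-y|^1.57 fails the triangle inequality since p = 1.57 > 1. Counterexample: x = 2, y = 3, z = 14. d(x,z) = |2 - 14|^1.57 = 12^1.57 ≈ 49.4669, but d(x,y) + d(y,z) = 1^1.57 + 11^1.57 ≈ 1 + 43.1506 = 44.1506. Since 49.4669 > 44.1506, the triangle inequality is violated.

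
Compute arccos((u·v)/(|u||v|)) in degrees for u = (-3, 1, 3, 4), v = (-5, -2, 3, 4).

With u = (-3, 1, 3, 4), v = (-5, -2, 3, 4):
u·v = (-3)·(-5) + 1·(-2) + 3·3 + 4·4 = 15 + (-2) + 9 + 16 = 38.
|u| = √((-3)² + 1² + 3² + 4²) = √35, |v| = √((-5)² + (-2)² + 3² + 4²) = √54, so |u||v| = √(35·54) = √1890.
cos θ = (u·v)/(|u||v|) = 38/√1890 ≈ 0.874083
θ = arccos(0.874083) ≈ 29.06°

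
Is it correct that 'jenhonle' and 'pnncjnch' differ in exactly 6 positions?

Differing positions: 1, 2, 4, 5, 7, 8. Hamming distance = 6, so the claim is true.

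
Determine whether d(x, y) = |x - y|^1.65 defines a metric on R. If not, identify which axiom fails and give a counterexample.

No. d(x,y) = |x-y|^1.65 fails the triangle inequality since p = 1.65 > 1. Counterexample: x = -2, y = 4, z = 14. d(x,z) = |-2 - 14|^1.65 = 16^1.65 ≈ 97.0059, but d(x,y) + d(y,z) = 6^1.65 + 10^1.65 ≈ 19.2287 + 44.6684 = 63.8971. Since 97.0059 > 63.8971, the triangle inequality is violated.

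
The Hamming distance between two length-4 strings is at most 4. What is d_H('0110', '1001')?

Differing positions: 1, 2, 3, 4. Hamming distance = 4. The maximum possible Hamming distance for length-4 strings is 4, so d_H/4 = 4/4 = 1.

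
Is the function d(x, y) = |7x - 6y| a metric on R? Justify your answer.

No. d fails symmetry: d(8, 6) = |7·8 - 6·6| = |20| = 20, but d(6, 8) = |7·6 - 6·8| = |-6| = 6. Since 20 ≠ 6, d(x,y) ≠ d(y,x) in general.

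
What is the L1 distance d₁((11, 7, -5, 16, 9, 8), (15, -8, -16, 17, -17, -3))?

Σ|x_i - y_i| = |11 - 15| + |7 - (-8)| + |-5 - (-16)| + |16 - 17| + |9 - (-17)| + |8 - (-3)| = 4 + 15 + 11 + 1 + 26 + 11 = 68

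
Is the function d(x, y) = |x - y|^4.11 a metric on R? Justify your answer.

No. d(x,y) = |x-y|^4.11 fails the triangle inequality since p = 4.11 > 1. Counterexample: x = 1, y = 8, z = 13. d(x,z) = |1 - 13|^4.11 = 12^4.11 ≈ 27254.293, but d(x,y) + d(y,z) = 7^4.11 + 5^4.11 ≈ 2974.082 + 746.0479 = 3720.1299. Since 27254.293 > 3720.1299, the triangle inequality is violated.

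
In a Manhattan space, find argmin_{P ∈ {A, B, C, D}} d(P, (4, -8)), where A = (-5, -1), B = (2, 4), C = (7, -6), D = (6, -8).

Distances: d(A) = 16, d(B) = 14, d(C) = 5, d(D) = 2. Nearest: D = (6, -8) with distance 2.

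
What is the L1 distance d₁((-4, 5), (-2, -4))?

Σ|x_i - y_i| = |-4 - (-2)| + |5 - (-4)| = 2 + 9 = 11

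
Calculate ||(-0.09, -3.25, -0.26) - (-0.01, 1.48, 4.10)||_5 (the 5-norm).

(Σ|x_i - y_i|^5)^(1/5) = (|-0.09 - (-0.01)|^5 + |-3.25 - 1.48|^5 + |-0.26 - 4.1|^5)^(1/5)
= (0.08^5 + 4.73^5 + 4.36^5)^(1/5) ≈ (0 + 2367.5857 + 1575.5509)^(1/5) = (3943.1366)^(1/5) ≈ 5.238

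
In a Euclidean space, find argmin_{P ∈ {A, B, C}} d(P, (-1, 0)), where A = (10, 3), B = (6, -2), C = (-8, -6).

Distances: d(A) ≈ 11.4018, d(B) ≈ 7.2801, d(C) ≈ 9.2195. Nearest: B = (6, -2) with distance 7.2801.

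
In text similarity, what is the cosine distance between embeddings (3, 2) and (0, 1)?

With u = (3, 2), v = (0, 1):
u·v = 3·0 + 2·1 = 0 + 2 = 2.
|u| = √(3² + 2²) = √13, |v| = √(0² + 1²) = √1, so |u||v| = √(13·1) = √13.
cos θ = (u·v)/(|u||v|) = 2/√13 ≈ 0.5547
Cosine distance = 1 - cos θ ≈ 1 - 0.5547 = 0.4453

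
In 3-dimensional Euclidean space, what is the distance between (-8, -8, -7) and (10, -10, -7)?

√(Σ(x_i - y_i)²) = √((-8 - 10)² + (-8 - (-10))² + (-7 - (-7))²)
= √((-18)² + 2² + 0²) = √(324 + 4 + 0) = √328 ≈ 18.1108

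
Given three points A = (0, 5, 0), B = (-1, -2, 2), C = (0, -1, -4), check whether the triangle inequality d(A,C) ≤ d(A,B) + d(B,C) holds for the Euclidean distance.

d(A,B) = √(1² + 7² + 2²) = √54 ≈ 7.3485, d(B,C) = √(1² + 1² + 6²) = √38 ≈ 6.1644, d(A,C) = √(0² + 6² + 4²) = √52 ≈ 7.2111.
d(A,C) ≈ 7.2111 ≤ 7.3485 + 6.1644 = 13.5129. Triangle inequality is satisfied.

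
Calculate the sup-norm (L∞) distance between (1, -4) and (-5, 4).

max(|x_i - y_i|) = max(|1 - (-5)|, |-4 - 4|) = max(6, 8) = 8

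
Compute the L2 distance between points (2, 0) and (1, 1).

(Σ|x_i - y_i|^2)^(1/2) = (|2 - 1|^2 + |0 - 1|^2)^(1/2)
= (1^2 + 1^2)^(1/2) = (1 + 1)^(1/2) = (2)^(1/2) ≈ 1.4142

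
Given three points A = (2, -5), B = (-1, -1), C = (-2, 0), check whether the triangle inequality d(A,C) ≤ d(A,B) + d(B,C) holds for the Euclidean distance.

d(A,B) = √(3² + 4²) = √25 = 5, d(B,C) = √(1² + 1²) = √2 ≈ 1.4142, d(A,C) = √(4² + 5²) = √41 ≈ 6.4031.
d(A,C) ≈ 6.4031 ≤ 5 + 1.4142 = 6.4142. Triangle inequality is satisfied.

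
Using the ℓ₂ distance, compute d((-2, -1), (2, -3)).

(Σ|x_i - y_i|^2)^(1/2) = (|-2 - 2|^2 + |-1 - (-3)|^2)^(1/2)
= (4^2 + 2^2)^(1/2) = (16 + 4)^(1/2) = (20)^(1/2) ≈ 4.4721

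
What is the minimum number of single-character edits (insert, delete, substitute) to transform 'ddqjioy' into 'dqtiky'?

Let D[i][j] be the edit distance between the first i characters of 'ddqjioy' and the first j characters of 'dqtiky', with D[i][0] = i, D[0][j] = j, and D[i][j] = D[i-1][j-1] if the characters match, else 1 + min(D[i-1][j], D[i][j-1], D[i-1][j-1]). Filling the table (rows: prefixes of 'ddqjioy', columns: prefixes of 'dqtiky'):
     ε  d  q  t  i  k  y
  ε  0  1  2  3  4  5  6
  d  1  0  1  2  3  4  5
  d  2  1  1  2  3  4  5
  q  3  2  1  2  3  4  5
  j  4  3  2  2  3  4  5
  i  5  4  3  3  2  3  4
  o  6  5  4  4  3  3  4
  y  7  6  5  5  4  4  3
The bottom-right entry gives D[7][6] = 3, so no sequence of fewer than 3 edits works. Backtracking through the table gives one optimal edit sequence (3 edits):
  ddqjioy → dqjioy (del d @1)
  dqjioy → dqtioy (sub j→t @3)
  dqtioy → dqtiky (sub o→k @5)
Edit distance = 3.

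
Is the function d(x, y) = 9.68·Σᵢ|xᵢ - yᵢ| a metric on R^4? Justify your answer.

Yes. The L1 (Manhattan) norm induces a metric on R^4, and multiplying a metric by a positive constant 9.68 > 0 preserves all four axioms: non-negativity (9.68·||x-y|| ≥ 0), identity (9.68·||x-y|| = 0 ⟺ ||x-y|| = 0 ⟺ x = y), symmetry (||x-y|| = ||y-x||), and the triangle inequality (9.68·||x-z|| ≤ 9.68·||x-y|| + 9.68·||y-z||). So d is a metric.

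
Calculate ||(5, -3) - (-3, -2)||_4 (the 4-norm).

(Σ|x_i - y_i|^4)^(1/4) = (|5 - (-3)|^4 + |-3 - (-2)|^4)^(1/4)
= (8^4 + 1^4)^(1/4) = (4096 + 1)^(1/4) = (4097)^(1/4) ≈ 8.0005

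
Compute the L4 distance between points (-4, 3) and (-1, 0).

(Σ|x_i - y_i|^4)^(1/4) = (|-4 - (-1)|^4 + |3 - 0|^4)^(1/4)
= (3^4 + 3^4)^(1/4) = (81 + 81)^(1/4) = (162)^(1/4) ≈ 3.5676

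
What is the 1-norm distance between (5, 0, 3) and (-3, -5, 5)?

Σ|x_i - y_i| = |5 - (-3)| + |0 - (-5)| + |3 - 5| = 8 + 5 + 2 = 15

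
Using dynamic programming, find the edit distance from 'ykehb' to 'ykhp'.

Let D[i][j] be the edit distance between the first i characters of 'ykehb' and the first j characters of 'ykhp', with D[i][0] = i, D[0][j] = j, and D[i][j] = D[i-1][j-1] if the characters match, else 1 + min(D[i-1][j], D[i][j-1], D[i-1][j-1]). Filling the table (rows: prefixes of 'ykehb', columns: prefixes of 'ykhp'):
     ε  y  k  h  p
  ε  0  1  2  3  4
  y  1  0  1  2  3
  k  2  1  0  1  2
  e  3  2  1  1  2
  h  4  3  2  1  2
  b  5  4  3  2  2
The bottom-right entry gives D[5][4] = 2, so no sequence of fewer than 2 edits works. Backtracking through the table gives one optimal edit sequence (2 edits):
  ykehb → ykhb (del e @3)
  ykhb → ykhp (sub b→p @4)
Edit distance = 2.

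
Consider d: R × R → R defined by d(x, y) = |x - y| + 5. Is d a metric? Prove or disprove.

No. d fails identity of indiscernibles (specifically d(x,x) = 0): d(-1, -1) = |-1 - (-1)| + 5 = 0 + 5 = 5 ≠ 0.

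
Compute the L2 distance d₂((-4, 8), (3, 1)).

√(Σ(x_i - y_i)²) = √((-4 - 3)² + (8 - 1)²)
= √((-7)² + 7²) = √(49 + 49) = √98 ≈ 9.8995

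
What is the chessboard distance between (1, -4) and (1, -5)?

max(|x_i - y_i|) = max(|1 - 1|, |-4 - (-5)|) = max(0, 1) = 1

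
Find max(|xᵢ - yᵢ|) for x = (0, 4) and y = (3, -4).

max(|x_i - y_i|) = max(|0 - 3|, |4 - (-4)|) = max(3, 8) = 8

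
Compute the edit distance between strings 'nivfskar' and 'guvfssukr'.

Let D[i][j] be the edit distance between the first i characters of 'nivfskar' and the first j characters of 'guvfssukr', with D[i][0] = i, D[0][j] = j, and D[i][j] = D[i-1][j-1] if the characters match, else 1 + min(D[i-1][j], D[i][j-1], D[i-1][j-1]). Filling the table (rows: prefixes of 'nivfskar', columns: prefixes of 'guvfssukr'):
     ε  g  u  v  f  s  s  u  k  r
  ε  0  1  2  3  4  5  6  7  8  9
  n  1  1  2  3  4  5  6  7  8  9
  i  2  2  2  3  4  5  6  7  8  9
  v  3  3  3  2  3  4  5  6  7  8
  f  4  4  4  3  2  3  4  5  6  7
  s  5  5  5  4  3  2  3  4  5  6
  k  6  6  6  5  4  3  3  4  4  5
  a  7  7  7  6  5  4  4  4  5  5
  r  8  8  8  7  6  5  5  5  5  5
The bottom-right entry gives D[8][9] = 5, so no sequence of fewer than 5 edits works. Backtracking through the table gives one optimal edit sequence (5 edits):
  nivfskar → givfskar (sub n→g @1)
  givfskar → guvfskar (sub i→u @2)
  guvfskar → guvfsskar (ins s @5)
  guvfsskar → guvfssuar (sub k→u @7)
  guvfssuar → guvfssukr (sub a→k @8)
Edit distance = 5.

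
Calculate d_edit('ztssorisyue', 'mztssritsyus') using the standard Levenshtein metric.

Let D[i][j] be the edit distance between the first i characters of 'ztssorisyue' and the first j characters of 'mztssritsyus', with D[i][0] = i, D[0][j] = j, and D[i][j] = D[i-1][j-1] if the characters match, else 1 + min(D[i-1][j], D[i][j-1], D[i-1][j-1]). Filling the table (rows: prefixes of 'ztssorisyue', columns: prefixes of 'mztssritsyus'):
     ε  m  z  t  s  s  r  i  t  s  y  u  s
  ε  0  1  2  3  4  5  6  7  8  9 10 11 12
  z  1  1  1  2  3  4  5  6  7  8  9 10 11
  t  2  2  2  1  2  3  4  5  6  7  8  9 10
  s  3  3  3  2  1  2  3  4  5  6  7  8  9
  s  4  4  4  3  2  1  2  3  4  5  6  7  8
  o  5  5  5  4  3  2  2  3  4  5  6  7  8
  r  6  6  6  5  4  3  2  3  4  5  6  7  8
  i  7  7  7  6  5  4  3  2  3  4  5  6  7
  s  8  8  8  7  6  5  4  3  3  3  4  5  6
  y  9  9  9  8  7  6  5  4  4  4  3  4  5
  u 10 10 10  9  8  7  6  5  5  5  4  3  4
  e 11 11 11 10  9  8  7  6  6  6  5  4  4
The bottom-right entry gives D[11][12] = 4, so no sequence of fewer than 4 edits works. Backtracking through the table gives one optimal edit sequence (4 edits):
  ztssorisyue → mztssorisyue (ins m @1)
  mztssorisyue → mztssrisyue (del o @6)
  mztssrisyue → mztssritsyue (ins t @8)
  mztssritsyue → mztssritsyus (sub e→s @12)
Edit distance = 4.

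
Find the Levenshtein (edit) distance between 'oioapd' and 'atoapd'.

Let D[i][j] be the edit distance between the first i characters of 'oioapd' and the first j characters of 'atoapd', with D[i][0] = i, D[0][j] = j, and D[i][j] = D[i-1][j-1] if the characters match, else 1 + min(D[i-1][j], D[i][j-1], D[i-1][j-1]). Filling the table (rows: prefixes of 'oioapd', columns: prefixes of 'atoapd'):
     ε  a  t  o  a  p  d
  ε  0  1  2  3  4  5  6
  o  1  1  2  2  3  4  5
  i  2  2  2  3  3  4  5
  o  3  3  3  2  3  4  5
  a  4  3  4  3  2  3  4
  p  5  4  4  4  3  2  3
  d  6  5  5  5  4  3  2
The bottom-right entry gives D[6][6] = 2, so no sequence of fewer than 2 edits works. Backtracking through the table gives one optimal edit sequence (2 edits):
  oioapd → aioapd (sub o→a @1)
  aioapd → atoapd (sub i→t @2)
Edit distance = 2.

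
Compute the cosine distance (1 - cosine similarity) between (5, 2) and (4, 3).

With u = (5, 2), v = (4, 3):
u·v = 5·4 + 2·3 = 20 + 6 = 26.
|u| = √(5² + 2²) = √29, |v| = √(4² + 3²) = √25, so |u||v| = √(29·25) = √725.
cos θ = (u·v)/(|u||v|) = 26/√725 ≈ 0.9656
Cosine distance = 1 - cos θ ≈ 1 - 0.9656 = 0.0344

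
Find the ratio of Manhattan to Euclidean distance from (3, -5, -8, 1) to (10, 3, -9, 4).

L1 = |3 - 10| + |-5 - 3| + |-8 - (-9)| + |1 - 4| = 7 + 8 + 1 + 3 = 19
L2 = √(7² + 8² + 1² + 3²) = √123 ≈ 11.0905
L1 ≥ L2 always (equality iff movement is along one axis); L1 > L2 here.
Ratio L1/L2 = 19/√123 ≈ 1.7132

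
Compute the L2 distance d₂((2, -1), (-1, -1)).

√(Σ(x_i - y_i)²) = √((2 - (-1))² + (-1 - (-1))²)
= √(3² + 0²) = √(9 + 0) = √9 = 3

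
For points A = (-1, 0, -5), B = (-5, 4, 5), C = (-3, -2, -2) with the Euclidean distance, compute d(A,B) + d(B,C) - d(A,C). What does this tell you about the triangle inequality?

d(A,B) = √(4² + 4² + 10²) = √132 ≈ 11.4891, d(B,C) = √(2² + 6² + 7²) = √89 ≈ 9.434, d(A,C) = √(2² + 2² + 3²) = √17 ≈ 4.1231.
d(A,B) + d(B,C) - d(A,C) = 11.4891 + 9.434 - 4.1231 = 20.9231 - 4.1231 = 16.8 (to 4 decimal places). This is ≥ 0, so the triangle inequality holds for these points.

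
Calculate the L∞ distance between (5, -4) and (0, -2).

max(|x_i - y_i|) = max(|5 - 0|, |-4 - (-2)|) = max(5, 2) = 5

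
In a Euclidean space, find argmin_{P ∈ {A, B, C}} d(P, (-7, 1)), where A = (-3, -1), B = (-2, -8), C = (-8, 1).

Distances: d(A) ≈ 4.4721, d(B) ≈ 10.2956, d(C) = 1. Nearest: C = (-8, 1) with distance 1.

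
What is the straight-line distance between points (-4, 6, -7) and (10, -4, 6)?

√(Σ(x_i - y_i)²) = √((-4 - 10)² + (6 - (-4))² + (-7 - 6)²)
= √((-14)² + 10² + (-13)²) = √(196 + 100 + 169) = √465 ≈ 21.5639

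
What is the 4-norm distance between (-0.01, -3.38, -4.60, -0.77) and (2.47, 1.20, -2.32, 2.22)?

(Σ|x_i - y_i|^4)^(1/4) = (|-0.01 - 2.47|^4 + |-3.38 - 1.2|^4 + |-4.6 - (-2.32)|^4 + |-0.77 - 2.22|^4)^(1/4)
= (2.48^4 + 4.58^4 + 2.28^4 + 2.99^4)^(1/4) ≈ (37.8274 + 440.0094 + 27.0234 + 79.9254)^(1/4) = (584.7856)^(1/4) ≈ 4.9176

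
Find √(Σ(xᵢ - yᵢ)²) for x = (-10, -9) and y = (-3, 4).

√(Σ(x_i - y_i)²) = √((-10 - (-3))² + (-9 - 4)²)
= √((-7)² + (-13)²) = √(49 + 169) = √218 ≈ 14.7648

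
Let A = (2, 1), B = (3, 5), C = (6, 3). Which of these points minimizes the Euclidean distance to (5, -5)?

Distances: d(A) ≈ 6.7082, d(B) ≈ 10.198, d(C) ≈ 8.0623. Nearest: A = (2, 1) with distance 6.7082.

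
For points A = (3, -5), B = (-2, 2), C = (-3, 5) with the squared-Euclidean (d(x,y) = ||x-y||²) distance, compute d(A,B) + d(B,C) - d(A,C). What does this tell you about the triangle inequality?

d(A,B) = 5² + 7² = 74, d(B,C) = 1² + 3² = 10, d(A,C) = 6² + 10² = 136.
d(A,B) + d(B,C) - d(A,C) = 74 + 10 - 136 = 84 - 136 = -52. This is < 0, so the triangle inequality FAILS for these points (squared-Euclidean is not a metric).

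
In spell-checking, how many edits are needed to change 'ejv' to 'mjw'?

Let D[i][j] be the edit distance between the first i characters of 'ejv' and the first j characters of 'mjw', with D[i][0] = i, D[0][j] = j, and D[i][j] = D[i-1][j-1] if the characters match, else 1 + min(D[i-1][j], D[i][j-1], D[i-1][j-1]). Filling the table (rows: prefixes of 'ejv', columns: prefixes of 'mjw'):
     ε  m  j  w
  ε  0  1  2  3
  e  1  1  2  3
  j  2  2  1  2
  v  3  3  2  2
The bottom-right entry gives D[3][3] = 2, so no sequence of fewer than 2 edits works. Backtracking through the table gives one optimal edit sequence (2 edits):
  ejv → mjv (sub e→m @1)
  mjv → mjw (sub v→w @3)
Edit distance = 2.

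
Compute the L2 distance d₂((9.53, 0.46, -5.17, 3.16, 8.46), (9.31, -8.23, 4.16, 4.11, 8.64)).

√(Σ(x_i - y_i)²) = √((9.53 - 9.31)² + (0.46 - (-8.23))² + (-5.17 - 4.16)² + (3.16 - 4.11)² + (8.46 - 8.64)²)
= √(0.22² + 8.69² + (-9.33)² + (-0.95)² + (-0.18)²) = √(0.0484 + 75.5161 + 87.0489 + 0.9025 + 0.0324) = √163.5483 ≈ 12.7886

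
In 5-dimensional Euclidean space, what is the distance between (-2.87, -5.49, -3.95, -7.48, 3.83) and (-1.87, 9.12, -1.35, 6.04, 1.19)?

√(Σ(x_i - y_i)²) = √((-2.87 - (-1.87))² + (-5.49 - 9.12)² + (-3.95 - (-1.35))² + (-7.48 - 6.04)² + (3.83 - 1.19)²)
= √((-1)² + (-14.61)² + (-2.6)² + (-13.52)² + 2.64²) = √(1 + 213.4521 + 6.76 + 182.7904 + 6.9696) = √410.9721 ≈ 20.2724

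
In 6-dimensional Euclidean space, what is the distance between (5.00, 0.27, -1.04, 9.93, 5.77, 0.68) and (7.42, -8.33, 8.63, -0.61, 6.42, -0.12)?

√(Σ(x_i - y_i)²) = √((5 - 7.42)² + (0.27 - (-8.33))² + (-1.04 - 8.63)² + (9.93 - (-0.61))² + (5.77 - 6.42)² + (0.68 - (-0.12))²)
= √((-2.42)² + 8.6² + (-9.67)² + 10.54² + (-0.65)² + 0.8²) = √(5.8564 + 73.96 + 93.5089 + 111.0916 + 0.4225 + 0.64) = √285.4794 ≈ 16.8961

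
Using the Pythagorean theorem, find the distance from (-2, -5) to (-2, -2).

√(Σ(x_i - y_i)²) = √((-2 - (-2))² + (-5 - (-2))²)
= √(0² + (-3)²) = √(0 + 9) = √9 = 3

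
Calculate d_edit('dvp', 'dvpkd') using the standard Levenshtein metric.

Let D[i][j] be the edit distance between the first i characters of 'dvp' and the first j characters of 'dvpkd', with D[i][0] = i, D[0][j] = j, and D[i][j] = D[i-1][j-1] if the characters match, else 1 + min(D[i-1][j], D[i][j-1], D[i-1][j-1]). Filling the table (rows: prefixes of 'dvp', columns: prefixes of 'dvpkd'):
     ε  d  v  p  k  d
  ε  0  1  2  3  4  5
  d  1  0  1  2  3  4
  v  2  1  0  1  2  3
  p  3  2  1  0  1  2
The bottom-right entry gives D[3][5] = 2, so no sequence of fewer than 2 edits works. Backtracking through the table gives one optimal edit sequence (2 edits):
  dvp → dvpk (ins k @4)
  dvpk → dvpkd (ins d @5)
Edit distance = 2.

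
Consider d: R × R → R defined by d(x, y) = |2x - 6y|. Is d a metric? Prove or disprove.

No. d fails symmetry: d(9, 2) = |2·9 - 6·2| = |6| = 6, but d(2, 9) = |2·2 - 6·9| = |-50| = 50. Since 6 ≠ 50, d(x,y) ≠ d(y,x) in general.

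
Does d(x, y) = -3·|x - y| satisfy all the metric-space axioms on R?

No. With c = -3 < 0, d fails non-negativity: d(1, 6) = -3·|1 - 6| = -3·5 = -15 < 0.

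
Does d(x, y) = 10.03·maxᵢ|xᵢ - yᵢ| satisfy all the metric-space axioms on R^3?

Yes. The L∞ (Chebyshev) norm induces a metric on R^3, and multiplying a metric by a positive constant 10.03 > 0 preserves all four axioms: non-negativity (10.03·||x-y|| ≥ 0), identity (10.03·||x-y|| = 0 ⟺ ||x-y|| = 0 ⟺ x = y), symmetry (||x-y|| = ||y-x||), and the triangle inequality (10.03·||x-z|| ≤ 10.03·||x-y|| + 10.03·||y-z||). So d is a metric.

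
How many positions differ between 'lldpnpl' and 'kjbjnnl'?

Differing positions: 1, 2, 3, 4, 6. Hamming distance = 5.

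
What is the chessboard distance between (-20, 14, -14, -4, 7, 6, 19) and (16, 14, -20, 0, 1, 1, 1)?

max(|x_i - y_i|) = max(|-20 - 16|, |14 - 14|, |-14 - (-20)|, |-4 - 0|, |7 - 1|, |6 - 1|, |19 - 1|) = max(36, 0, 6, 4, 6, 5, 18) = 36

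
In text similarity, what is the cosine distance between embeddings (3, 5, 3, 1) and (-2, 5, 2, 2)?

With u = (3, 5, 3, 1), v = (-2, 5, 2, 2):
u·v = 3·(-2) + 5·5 + 3·2 + 1·2 = (-6) + 25 + 6 + 2 = 27.
|u| = √(3² + 5² + 3² + 1²) = √44, |v| = √((-2)² + 5² + 2² + 2²) = √37, so |u||v| = √(44·37) = √1628.
cos θ = (u·v)/(|u||v|) = 27/√1628 ≈ 0.6692
Cosine distance = 1 - cos θ ≈ 1 - 0.6692 = 0.3308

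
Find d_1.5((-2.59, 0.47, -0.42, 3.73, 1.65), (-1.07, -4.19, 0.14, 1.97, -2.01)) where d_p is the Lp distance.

(Σ|x_i - y_i|^1.5)^(1/1.5) = (|-2.59 - (-1.07)|^1.5 + |0.47 - (-4.19)|^1.5 + |-0.42 - 0.14|^1.5 + |3.73 - 1.97|^1.5 + |1.65 - (-2.01)|^1.5)^(1/1.5)
= (1.52^1.5 + 4.66^1.5 + 0.56^1.5 + 1.76^1.5 + 3.66^1.5)^(1/1.5) ≈ (1.874 + 10.0596 + 0.4191 + 2.3349 + 7.002)^(1/1.5) = (21.6896)^(1/1.5) ≈ 7.7774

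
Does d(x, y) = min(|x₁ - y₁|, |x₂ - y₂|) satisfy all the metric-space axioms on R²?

No. d fails identity of indiscernibles: take x = (-3, 0) and y = (-3, 9). Then d(x,y) = min(|-3 - (-3)|, |0 - 9|) = min(0, 9) = 0, yet x ≠ y.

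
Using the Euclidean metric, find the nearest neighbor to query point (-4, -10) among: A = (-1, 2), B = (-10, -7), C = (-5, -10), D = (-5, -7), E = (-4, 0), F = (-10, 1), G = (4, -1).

Distances: d(A) ≈ 12.3693, d(B) ≈ 6.7082, d(C) = 1, d(D) ≈ 3.1623, d(E) = 10, d(F) ≈ 12.53, d(G) ≈ 12.0416. Nearest: C = (-5, -10) with distance 1.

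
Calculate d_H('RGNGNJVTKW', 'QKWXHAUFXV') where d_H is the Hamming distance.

Differing positions: 1, 2, 3, 4, 5, 6, 7, 8, 9, 10. Hamming distance = 10.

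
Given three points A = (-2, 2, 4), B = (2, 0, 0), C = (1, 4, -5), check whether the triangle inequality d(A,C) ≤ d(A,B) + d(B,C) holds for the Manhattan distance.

d(A,B) = 4 + 2 + 4 = 10, d(B,C) = 1 + 4 + 5 = 10, d(A,C) = 3 + 2 + 9 = 14.
d(A,C) = 14 ≤ 10 + 10 = 20. Triangle inequality is satisfied.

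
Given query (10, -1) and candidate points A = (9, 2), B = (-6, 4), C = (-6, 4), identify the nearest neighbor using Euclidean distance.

Distances: d(A) ≈ 3.1623, d(B) ≈ 16.7631, d(C) ≈ 16.7631. Nearest: A = (9, 2) with distance 3.1623.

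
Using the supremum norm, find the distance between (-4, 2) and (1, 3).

max(|x_i - y_i|) = max(|-4 - 1|, |2 - 3|) = max(5, 1) = 5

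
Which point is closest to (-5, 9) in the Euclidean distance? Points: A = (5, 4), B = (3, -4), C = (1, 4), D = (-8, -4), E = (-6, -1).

Distances: d(A) ≈ 11.1803, d(B) ≈ 15.2643, d(C) ≈ 7.8102, d(D) ≈ 13.3417, d(E) ≈ 10.0499. Nearest: C = (1, 4) with distance 7.8102.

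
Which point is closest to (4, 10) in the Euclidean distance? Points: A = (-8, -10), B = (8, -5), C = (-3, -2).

Distances: d(A) ≈ 23.3238, d(B) ≈ 15.5242, d(C) ≈ 13.8924. Nearest: C = (-3, -2) with distance 13.8924.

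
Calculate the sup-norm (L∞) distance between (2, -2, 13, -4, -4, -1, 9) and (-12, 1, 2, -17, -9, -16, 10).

max(|x_i - y_i|) = max(|2 - (-12)|, |-2 - 1|, |13 - 2|, |-4 - (-17)|, |-4 - (-9)|, |-1 - (-16)|, |9 - 10|) = max(14, 3, 11, 13, 5, 15, 1) = 15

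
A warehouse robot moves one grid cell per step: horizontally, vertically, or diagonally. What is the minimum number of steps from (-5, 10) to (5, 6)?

max(|x_i - y_i|) = max(|-5 - 5|, |10 - 6|) = max(10, 4) = 10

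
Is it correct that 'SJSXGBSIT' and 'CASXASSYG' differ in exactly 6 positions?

Differing positions: 1, 2, 5, 6, 8, 9. Hamming distance = 6, so the claim is true.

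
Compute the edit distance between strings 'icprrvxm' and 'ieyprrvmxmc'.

Let D[i][j] be the edit distance between the first i characters of 'icprrvxm' and the first j characters of 'ieyprrvmxmc', with D[i][0] = i, D[0][j] = j, and D[i][j] = D[i-1][j-1] if the characters match, else 1 + min(D[i-1][j], D[i][j-1], D[i-1][j-1]). Filling the table (rows: prefixes of 'icprrvxm', columns: prefixes of 'ieyprrvmxmc'):
     ε  i  e  y  p  r  r  v  m  x  m  c
  ε  0  1  2  3  4  5  6  7  8  9 10 11
  i  1  0  1  2  3  4  5  6  7  8  9 10
  c  2  1  1  2  3  4  5  6  7  8  9  9
  p  3  2  2  2  2  3  4  5  6  7  8  9
  r  4  3  3  3  3  2  3  4  5  6  7  8
  r  5  4  4  4  4  3  2  3  4  5  6  7
  v  6  5  5  5  5  4  3  2  3  4  5  6
  x  7  6  6  6  6  5  4  3  3  3  4  5
  m  8  7  7  7  7  6  5  4  3  4  3  4
The bottom-right entry gives D[8][11] = 4, so no sequence of fewer than 4 edits works. Backtracking through the table gives one optimal edit sequence (4 edits):
  icprrvxm → iecprrvxm (ins e @2)
  iecprrvxm → ieyprrvxm (sub c→y @3)
  ieyprrvxm → ieyprrvmxm (ins m @8)
  ieyprrvmxm → ieyprrvmxmc (ins c @11)
Edit distance = 4.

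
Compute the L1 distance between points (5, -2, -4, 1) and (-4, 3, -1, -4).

Σ|x_i - y_i| = |5 - (-4)| + |-2 - 3| + |-4 - (-1)| + |1 - (-4)| = 9 + 5 + 3 + 5 = 22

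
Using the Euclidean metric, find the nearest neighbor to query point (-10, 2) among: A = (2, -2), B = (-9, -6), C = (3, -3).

Distances: d(A) ≈ 12.6491, d(B) ≈ 8.0623, d(C) ≈ 13.9284. Nearest: B = (-9, -6) with distance 8.0623.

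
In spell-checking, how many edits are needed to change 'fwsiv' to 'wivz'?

Let D[i][j] be the edit distance between the first i characters of 'fwsiv' and the first j characters of 'wivz', with D[i][0] = i, D[0][j] = j, and D[i][j] = D[i-1][j-1] if the characters match, else 1 + min(D[i-1][j], D[i][j-1], D[i-1][j-1]). Filling the table (rows: prefixes of 'fwsiv', columns: prefixes of 'wivz'):
     ε  w  i  v  z
  ε  0  1  2  3  4
  f  1  1  2  3  4
  w  2  1  2  3  4
  s  3  2  2  3  4
  i  4  3  2  3  4
  v  5  4  3  2  3
The bottom-right entry gives D[5][4] = 3, so no sequence of fewer than 3 edits works. Backtracking through the table gives one optimal edit sequence (3 edits):
  fwsiv → wsiv (del f @1)
  wsiv → wiv (del s @2)
  wiv → wivz (ins z @4)
Edit distance = 3.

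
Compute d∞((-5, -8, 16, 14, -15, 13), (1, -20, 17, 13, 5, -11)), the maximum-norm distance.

max(|x_i - y_i|) = max(|-5 - 1|, |-8 - (-20)|, |16 - 17|, |14 - 13|, |-15 - 5|, |13 - (-11)|) = max(6, 12, 1, 1, 20, 24) = 24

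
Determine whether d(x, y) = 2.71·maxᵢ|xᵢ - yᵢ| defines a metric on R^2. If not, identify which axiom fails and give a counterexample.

Yes. The L∞ (Chebyshev) norm induces a metric on R^2, and multiplying a metric by a positive constant 2.71 > 0 preserves all four axioms: non-negativity (2.71·||x-y|| ≥ 0), identity (2.71·||x-y|| = 0 ⟺ ||x-y|| = 0 ⟺ x = y), symmetry (||x-y|| = ||y-x||), and the triangle inequality (2.71·||x-z|| ≤ 2.71·||x-y|| + 2.71·||y-z||). So d is a metric.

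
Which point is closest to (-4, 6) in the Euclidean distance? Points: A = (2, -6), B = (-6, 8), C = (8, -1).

Distances: d(A) ≈ 13.4164, d(B) ≈ 2.8284, d(C) ≈ 13.8924. Nearest: B = (-6, 8) with distance 2.8284.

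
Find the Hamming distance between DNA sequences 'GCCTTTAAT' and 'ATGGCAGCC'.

Differing positions: 1, 2, 3, 4, 5, 6, 7, 8, 9. Hamming distance = 9.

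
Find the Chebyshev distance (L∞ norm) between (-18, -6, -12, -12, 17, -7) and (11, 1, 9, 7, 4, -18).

max(|x_i - y_i|) = max(|-18 - 11|, |-6 - 1|, |-12 - 9|, |-12 - 7|, |17 - 4|, |-7 - (-18)|) = max(29, 7, 21, 19, 13, 11) = 29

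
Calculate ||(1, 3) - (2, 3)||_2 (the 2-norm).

(Σ|x_i - y_i|^2)^(1/2) = (|1 - 2|^2 + |3 - 3|^2)^(1/2)
= (1^2 + 0^2)^(1/2) = (1 + 0)^(1/2) = (1)^(1/2) = 1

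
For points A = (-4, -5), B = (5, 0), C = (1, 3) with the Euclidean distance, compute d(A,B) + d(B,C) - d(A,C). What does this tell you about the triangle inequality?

d(A,B) = √(9² + 5²) = √106 ≈ 10.2956, d(B,C) = √(4² + 3²) = √25 = 5, d(A,C) = √(5² + 8²) = √89 ≈ 9.434.
d(A,B) + d(B,C) - d(A,C) = 10.2956 + 5 - 9.434 = 15.2956 - 9.434 = 5.8616 (to 4 decimal places). This is ≥ 0, so the triangle inequality holds for these points.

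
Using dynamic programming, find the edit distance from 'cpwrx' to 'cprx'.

Let D[i][j] be the edit distance between the first i characters of 'cpwrx' and the first j characters of 'cprx', with D[i][0] = i, D[0][j] = j, and D[i][j] = D[i-1][j-1] if the characters match, else 1 + min(D[i-1][j], D[i][j-1], D[i-1][j-1]). Filling the table (rows: prefixes of 'cpwrx', columns: prefixes of 'cprx'):
     ε  c  p  r  x
  ε  0  1  2  3  4
  c  1  0  1  2  3
  p  2  1  0  1  2
  w  3  2  1  1  2
  r  4  3  2  1  2
  x  5  4  3  2  1
The bottom-right entry gives D[5][4] = 1, so no sequence of fewer than 1 edit works. Backtracking through the table gives one optimal edit sequence (1 edit):
  cpwrx → cprx (del w @3)
Edit distance = 1.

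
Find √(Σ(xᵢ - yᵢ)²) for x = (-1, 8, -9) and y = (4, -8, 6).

√(Σ(x_i - y_i)²) = √((-1 - 4)² + (8 - (-8))² + (-9 - 6)²)
= √((-5)² + 16² + (-15)²) = √(25 + 256 + 225) = √506 ≈ 22.4944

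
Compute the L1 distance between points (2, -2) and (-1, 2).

Σ|x_i - y_i| = |2 - (-1)| + |-2 - 2| = 3 + 4 = 7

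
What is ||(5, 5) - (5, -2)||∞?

max(|x_i - y_i|) = max(|5 - 5|, |5 - (-2)|) = max(0, 7) = 7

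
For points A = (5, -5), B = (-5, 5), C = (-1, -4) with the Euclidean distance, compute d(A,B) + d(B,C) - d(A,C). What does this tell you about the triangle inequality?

d(A,B) = √(10² + 10²) = √200 ≈ 14.1421, d(B,C) = √(4² + 9²) = √97 ≈ 9.8489, d(A,C) = √(6² + 1²) = √37 ≈ 6.0828.
d(A,B) + d(B,C) - d(A,C) = 14.1421 + 9.8489 - 6.0828 = 23.991 - 6.0828 = 17.9082 (to 4 decimal places). This is ≥ 0, so the triangle inequality holds for these points.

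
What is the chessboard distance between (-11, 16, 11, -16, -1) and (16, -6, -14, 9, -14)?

max(|x_i - y_i|) = max(|-11 - 16|, |16 - (-6)|, |11 - (-14)|, |-16 - 9|, |-1 - (-14)|) = max(27, 22, 25, 25, 13) = 27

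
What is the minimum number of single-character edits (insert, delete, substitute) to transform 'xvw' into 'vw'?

Let D[i][j] be the edit distance between the first i characters of 'xvw' and the first j characters of 'vw', with D[i][0] = i, D[0][j] = j, and D[i][j] = D[i-1][j-1] if the characters match, else 1 + min(D[i-1][j], D[i][j-1], D[i-1][j-1]). Filling the table (rows: prefixes of 'xvw', columns: prefixes of 'vw'):
     ε  v  w
  ε  0  1  2
  x  1  1  2
  v  2  1  2
  w  3  2  1
The bottom-right entry gives D[3][2] = 1, so no sequence of fewer than 1 edit works. Backtracking through the table gives one optimal edit sequence (1 edit):
  xvw → vw (del x @1)
Edit distance = 1.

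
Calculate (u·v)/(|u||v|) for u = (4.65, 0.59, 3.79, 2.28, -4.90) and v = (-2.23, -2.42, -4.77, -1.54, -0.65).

With u = (4.65, 0.59, 3.79, 2.28, -4.90), v = (-2.23, -2.42, -4.77, -1.54, -0.65):
u·v = 4.65·(-2.23) + 0.59·(-2.42) + 3.79·(-4.77) + 2.28·(-1.54) + (-4.9)·(-0.65) = (-10.3695) + (-1.4278) + (-18.0783) + (-3.5112) + 3.185 = -30.2018.
|u| = √(4.65² + 0.59² + 3.79² + 2.28² + (-4.9)²) = √(21.6225 + 0.3481 + 14.3641 + 5.1984 + 24.01) = √65.5431, |v| = √((-2.23)² + (-2.42)² + (-4.77)² + (-1.54)² + (-0.65)²) = √(4.9729 + 5.8564 + 22.7529 + 2.3716 + 0.4225) = √36.3763.
cos θ = (u·v)/(|u||v|) = -30.2018/(√65.5431·√36.3763) ≈ -0.6185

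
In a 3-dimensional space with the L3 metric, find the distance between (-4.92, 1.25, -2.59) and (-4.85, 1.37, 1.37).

(Σ|x_i - y_i|^3)^(1/3) = (|-4.92 - (-4.85)|^3 + |1.25 - 1.37|^3 + |-2.59 - 1.37|^3)^(1/3)
= (0.07^3 + 0.12^3 + 3.96^3)^(1/3) ≈ (0.0003 + 0.0017 + 62.0991)^(1/3) = (62.1011)^(1/3) ≈ 3.96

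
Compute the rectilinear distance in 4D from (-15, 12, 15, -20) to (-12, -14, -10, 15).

Σ|x_i - y_i| = |-15 - (-12)| + |12 - (-14)| + |15 - (-10)| + |-20 - 15| = 3 + 26 + 25 + 35 = 89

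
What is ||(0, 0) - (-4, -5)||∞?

max(|x_i - y_i|) = max(|0 - (-4)|, |0 - (-5)|) = max(4, 5) = 5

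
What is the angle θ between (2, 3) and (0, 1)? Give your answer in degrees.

With u = (2, 3), v = (0, 1):
u·v = 2·0 + 3·1 = 0 + 3 = 3.
|u| = √(2² + 3²) = √13, |v| = √(0² + 1²) = √1, so |u||v| = √(13·1) = √13.
cos θ = (u·v)/(|u||v|) = 3/√13 ≈ 0.83205
θ = arccos(0.83205) ≈ 33.69°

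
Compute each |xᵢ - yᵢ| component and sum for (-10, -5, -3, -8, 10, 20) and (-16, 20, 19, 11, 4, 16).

Σ|x_i - y_i| = |-10 - (-16)| + |-5 - 20| + |-3 - 19| + |-8 - 11| + |10 - 4| + |20 - 16| = 6 + 25 + 22 + 19 + 6 + 4 = 82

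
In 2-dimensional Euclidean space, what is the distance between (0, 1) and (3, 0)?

√(Σ(x_i - y_i)²) = √((0 - 3)² + (1 - 0)²)
= √((-3)² + 1²) = √(9 + 1) = √10 ≈ 3.1623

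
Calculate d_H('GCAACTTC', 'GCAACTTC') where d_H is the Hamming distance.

Differing positions: none. Hamming distance = 0.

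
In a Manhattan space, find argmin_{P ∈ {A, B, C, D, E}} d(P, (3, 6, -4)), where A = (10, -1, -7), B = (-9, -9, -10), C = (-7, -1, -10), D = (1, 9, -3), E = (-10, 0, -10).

Distances: d(A) = 17, d(B) = 33, d(C) = 23, d(D) = 6, d(E) = 25. Nearest: D = (1, 9, -3) with distance 6.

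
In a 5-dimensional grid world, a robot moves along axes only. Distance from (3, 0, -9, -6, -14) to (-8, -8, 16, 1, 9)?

Σ|x_i - y_i| = |3 - (-8)| + |0 - (-8)| + |-9 - 16| + |-6 - 1| + |-14 - 9| = 11 + 8 + 25 + 7 + 23 = 74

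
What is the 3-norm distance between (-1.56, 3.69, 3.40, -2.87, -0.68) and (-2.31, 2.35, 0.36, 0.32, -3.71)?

(Σ|x_i - y_i|^3)^(1/3) = (|-1.56 - (-2.31)|^3 + |3.69 - 2.35|^3 + |3.4 - 0.36|^3 + |-2.87 - 0.32|^3 + |-0.68 - (-3.71)|^3)^(1/3)
= (0.75^3 + 1.34^3 + 3.04^3 + 3.19^3 + 3.03^3)^(1/3) ≈ (0.4219 + 2.4061 + 28.0945 + 32.4618 + 27.8181)^(1/3) = (91.2024)^(1/3) ≈ 4.5013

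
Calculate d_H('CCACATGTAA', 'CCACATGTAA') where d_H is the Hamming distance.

Differing positions: none. Hamming distance = 0.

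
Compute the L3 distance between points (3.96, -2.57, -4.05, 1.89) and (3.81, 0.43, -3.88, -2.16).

(Σ|x_i - y_i|^3)^(1/3) = (|3.96 - 3.81|^3 + |-2.57 - 0.43|^3 + |-4.05 - (-3.88)|^3 + |1.89 - (-2.16)|^3)^(1/3)
= (0.15^3 + 3^3 + 0.17^3 + 4.05^3)^(1/3) ≈ (0.0034 + 27 + 0.0049 + 66.4301)^(1/3) = (93.4384)^(1/3) ≈ 4.5378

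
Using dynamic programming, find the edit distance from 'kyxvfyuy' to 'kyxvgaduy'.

Let D[i][j] be the edit distance between the first i characters of 'kyxvfyuy' and the first j characters of 'kyxvgaduy', with D[i][0] = i, D[0][j] = j, and D[i][j] = D[i-1][j-1] if the characters match, else 1 + min(D[i-1][j], D[i][j-1], D[i-1][j-1]). Filling the table (rows: prefixes of 'kyxvfyuy', columns: prefixes of 'kyxvgaduy'):
     ε  k  y  x  v  g  a  d  u  y
  ε  0  1  2  3  4  5  6  7  8  9
  k  1  0  1  2  3  4  5  6  7  8
  y  2  1  0  1  2  3  4  5  6  7
  x  3  2  1  0  1  2  3  4  5  6
  v  4  3  2  1  0  1  2  3  4  5
  f  5  4  3  2  1  1  2  3  4  5
  y  6  5  4  3  2  2  2  3  4  4
  u  7  6  5  4  3  3  3  3  3  4
  y  8  7  6  5  4  4  4  4  4  3
The bottom-right entry gives D[8][9] = 3, so no sequence of fewer than 3 edits works. Backtracking through the table gives one optimal edit sequence (3 edits):
  kyxvfyuy → kyxvgfyuy (ins g @5)
  kyxvgfyuy → kyxvgayuy (sub f→a @6)
  kyxvgayuy → kyxvgaduy (sub y→d @7)
Edit distance = 3.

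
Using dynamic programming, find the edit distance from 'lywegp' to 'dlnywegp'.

Let D[i][j] be the edit distance between the first i characters of 'lywegp' and the first j characters of 'dlnywegp', with D[i][0] = i, D[0][j] = j, and D[i][j] = D[i-1][j-1] if the characters match, else 1 + min(D[i-1][j], D[i][j-1], D[i-1][j-1]). Filling the table (rows: prefixes of 'lywegp', columns: prefixes of 'dlnywegp'):
     ε  d  l  n  y  w  e  g  p
  ε  0  1  2  3  4  5  6  7  8
  l  1  1  1  2  3  4  5  6  7
  y  2  2  2  2  2  3  4  5  6
  w  3  3  3  3  3  2  3  4  5
  e  4  4  4  4  4  3  2  3  4
  g  5  5  5  5  5  4  3  2  3
  p  6  6  6  6  6  5  4  3  2
The bottom-right entry gives D[6][8] = 2, so no sequence of fewer than 2 edits works. Backtracking through the table gives one optimal edit sequence (2 edits):
  lywegp → dlywegp (ins d @1)
  dlywegp → dlnywegp (ins n @3)
Edit distance = 2.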